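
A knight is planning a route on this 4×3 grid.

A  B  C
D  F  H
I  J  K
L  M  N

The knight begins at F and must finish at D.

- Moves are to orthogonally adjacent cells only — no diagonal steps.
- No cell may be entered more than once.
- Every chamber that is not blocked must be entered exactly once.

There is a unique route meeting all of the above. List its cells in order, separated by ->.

Need to visit all 12 open cells exactly once, starting at F and ending at D.
Cell N has only two open neighbours (K and M), so the path must pass straight through it: one of those is the cell it's entered from and the other is where it exits.
Route from F: down to J, left to I, down to L, 2× right (reaching N), 3× up (reaching C), 2× left (reaching A), down to D — 11 moves in all.
Check: all 12 open cells covered.

F -> J -> I -> L -> M -> N -> K -> H -> C -> B -> A -> D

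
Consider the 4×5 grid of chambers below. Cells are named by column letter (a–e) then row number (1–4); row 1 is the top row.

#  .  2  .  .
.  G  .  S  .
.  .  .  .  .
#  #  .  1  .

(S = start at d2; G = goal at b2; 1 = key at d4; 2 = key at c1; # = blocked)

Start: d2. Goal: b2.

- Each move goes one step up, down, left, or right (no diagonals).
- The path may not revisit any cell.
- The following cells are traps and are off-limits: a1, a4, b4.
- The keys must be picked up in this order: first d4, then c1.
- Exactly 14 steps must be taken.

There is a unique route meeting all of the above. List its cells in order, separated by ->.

d2 -> d3 -> d4 -> e4 -> e3 -> e2 -> e1 -> d1 -> c1 -> c2 -> c3 -> b3 -> a3 -> a2 -> b2

The waypoints must appear in the order d4, c1, with no cell reused.
Route from d2: down 2 to d4, right 1 to e4, up 3 to e1, left 2 to c1, down 2 to c3, left 2 to a3, up 1 to a2, right 1 to b2 — 14 moves in all.
Check: order respected (1 at step 2, 2 at step 8); 14 moves as required.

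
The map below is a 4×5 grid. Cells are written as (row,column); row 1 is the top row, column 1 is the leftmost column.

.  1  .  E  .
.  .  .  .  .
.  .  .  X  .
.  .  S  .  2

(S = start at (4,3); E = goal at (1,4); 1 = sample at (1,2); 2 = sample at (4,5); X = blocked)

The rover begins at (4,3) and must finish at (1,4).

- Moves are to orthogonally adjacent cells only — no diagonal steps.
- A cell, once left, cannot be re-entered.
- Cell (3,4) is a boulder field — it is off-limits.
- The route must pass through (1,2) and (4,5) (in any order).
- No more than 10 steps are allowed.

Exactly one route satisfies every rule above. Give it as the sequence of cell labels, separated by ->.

(4,3) -> (4,4) -> (4,5) -> (3,5) -> (2,5) -> (2,4) -> (2,3) -> (2,2) -> (1,2) -> (1,3) -> (1,4)

Any route must reach (1,2) and (4,5) and still end at (1,4) within 10 moves, so the order of the required stops is forced.
Route from (4,3): 2× right (reaching (4,5)), 2× up (reaching (2,5)), 3× left (reaching (2,2)), up to (1,2), 2× right (reaching (1,4)) — 10 moves in all.
Check: all required cells visited; 10 ≤ 10 moves.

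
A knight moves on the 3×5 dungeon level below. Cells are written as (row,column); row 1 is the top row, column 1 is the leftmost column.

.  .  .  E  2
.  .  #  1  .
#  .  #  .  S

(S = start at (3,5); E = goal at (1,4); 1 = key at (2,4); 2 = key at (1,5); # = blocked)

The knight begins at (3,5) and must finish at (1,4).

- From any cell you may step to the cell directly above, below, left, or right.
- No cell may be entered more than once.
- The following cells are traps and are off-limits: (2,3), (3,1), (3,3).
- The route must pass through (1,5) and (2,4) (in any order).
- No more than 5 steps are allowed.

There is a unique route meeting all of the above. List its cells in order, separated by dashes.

(3,5) - (3,4) - (2,4) - (2,5) - (1,5) - (1,4)

Any route must reach (1,5) and (2,4) and still end at (1,4) within 5 moves, so the order of the required stops is forced.
Route from (3,5): left 1 to (3,4), up 1 to (2,4), right 1 to (2,5), up 1 to (1,5), left 1 to (1,4) — 5 moves in all.
Check: all required cells visited; 5 ≤ 5 moves.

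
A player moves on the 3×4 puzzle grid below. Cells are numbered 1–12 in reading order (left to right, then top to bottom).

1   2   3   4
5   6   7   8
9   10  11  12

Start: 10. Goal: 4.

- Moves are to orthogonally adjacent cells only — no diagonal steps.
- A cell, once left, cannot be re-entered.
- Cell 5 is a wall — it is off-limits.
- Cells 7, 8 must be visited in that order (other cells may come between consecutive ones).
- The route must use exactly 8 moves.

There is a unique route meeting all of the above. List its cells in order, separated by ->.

10 -> 6 -> 2 -> 3 -> 7 -> 11 -> 12 -> 8 -> 4

The waypoints must appear in the order 7, 8, with no cell reused.
Route from 10: up 2 to 2, right 1 to 3, down 2 to 11, right 1 to 12, up 2 to 4 — 8 moves in all.
Check: order respected (7 at step 4, 8 at step 7); 8 moves as required.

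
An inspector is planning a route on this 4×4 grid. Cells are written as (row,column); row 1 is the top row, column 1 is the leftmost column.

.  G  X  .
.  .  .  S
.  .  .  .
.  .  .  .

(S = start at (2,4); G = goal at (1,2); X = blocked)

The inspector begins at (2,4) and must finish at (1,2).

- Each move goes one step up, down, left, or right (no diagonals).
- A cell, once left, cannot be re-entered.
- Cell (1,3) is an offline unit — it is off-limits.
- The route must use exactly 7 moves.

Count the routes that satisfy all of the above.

13

Need simple routes of exactly 7 moves from (2,4) to (1,2) (Manhattan distance 3, so 2 moves are spent on a detour and 2 undoing it).
Branch systematically from the start, pruning whenever the remaining move budget drops below the Manhattan distance to (1,2) or differs from it in parity. Grouping the completions by first move — via (3,4): 8; via (2,3): 5 (no valid completion starts via (1,4)) — and summing: 8 + 5 = 13.
That gives 13 routes.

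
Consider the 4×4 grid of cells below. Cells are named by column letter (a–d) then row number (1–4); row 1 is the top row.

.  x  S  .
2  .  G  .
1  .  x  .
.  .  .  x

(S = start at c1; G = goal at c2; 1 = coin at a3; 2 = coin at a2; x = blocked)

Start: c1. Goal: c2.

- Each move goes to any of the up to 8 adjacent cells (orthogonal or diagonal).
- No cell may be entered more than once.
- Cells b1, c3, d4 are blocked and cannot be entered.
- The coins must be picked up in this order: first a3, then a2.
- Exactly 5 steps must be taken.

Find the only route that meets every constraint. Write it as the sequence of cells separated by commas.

The waypoints must appear in the order a3, a2, with no cell reused.
Route from c1: 2× down-left (reaching a3), up to a2, down-right to b3, up-right to c2 — 5 moves in all.
Check: order respected (1 at step 2, 2 at step 3); 5 moves as required.

c1, b2, a3, a2, b3, c2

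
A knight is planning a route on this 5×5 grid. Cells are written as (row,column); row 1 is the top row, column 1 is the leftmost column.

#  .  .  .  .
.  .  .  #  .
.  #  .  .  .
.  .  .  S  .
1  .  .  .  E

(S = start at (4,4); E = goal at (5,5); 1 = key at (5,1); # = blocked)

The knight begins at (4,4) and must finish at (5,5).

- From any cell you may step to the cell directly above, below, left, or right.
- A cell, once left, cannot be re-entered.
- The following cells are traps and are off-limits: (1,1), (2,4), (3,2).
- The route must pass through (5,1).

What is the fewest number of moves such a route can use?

8

Any route passes through (5,1) somewhere between (4,4) and (5,5). Summing Manhattan distances along the two legs ((4,4) → (5,1) → (5,5)) gives a lower bound of 4 + 4 = 8 moves.
A route of 8 moves achieves this: (4,4) → (4,3) → (4,2) → (4,1) → (5,1) → (5,2) → (5,3) → (5,4) → (5,5).
Since 8 matches the lower bound, it is optimal.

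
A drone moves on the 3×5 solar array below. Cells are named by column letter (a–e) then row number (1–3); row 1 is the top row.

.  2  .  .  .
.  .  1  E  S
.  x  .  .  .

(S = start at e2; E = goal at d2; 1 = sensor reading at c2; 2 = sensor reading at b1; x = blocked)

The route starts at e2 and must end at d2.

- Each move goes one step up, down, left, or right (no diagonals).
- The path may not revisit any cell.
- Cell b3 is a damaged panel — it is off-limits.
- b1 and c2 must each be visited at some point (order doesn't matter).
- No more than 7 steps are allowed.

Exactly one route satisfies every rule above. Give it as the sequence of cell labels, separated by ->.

e2 -> e1 -> d1 -> c1 -> b1 -> b2 -> c2 -> d2

The budget equals the shortest possible length, so every move has to be on a shortest route through the required cells.
Route from e2: up 1 to e1, left 3 to b1, down 1 to b2, right 2 to d2 — 7 moves in all.
Check: all required cells visited; 7 ≤ 7 moves.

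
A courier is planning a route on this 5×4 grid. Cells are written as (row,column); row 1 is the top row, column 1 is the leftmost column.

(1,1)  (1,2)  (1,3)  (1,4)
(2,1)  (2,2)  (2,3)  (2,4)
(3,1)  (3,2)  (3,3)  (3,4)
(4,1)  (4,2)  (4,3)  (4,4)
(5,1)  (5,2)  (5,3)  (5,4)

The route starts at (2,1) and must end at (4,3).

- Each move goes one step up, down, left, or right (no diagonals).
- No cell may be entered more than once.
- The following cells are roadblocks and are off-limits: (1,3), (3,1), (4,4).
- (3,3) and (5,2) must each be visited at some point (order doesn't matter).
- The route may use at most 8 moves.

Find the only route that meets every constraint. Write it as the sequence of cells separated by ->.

The budget equals the shortest possible length, so every move has to be on a shortest route through the required cells.
Route from (2,1): 2× right (reaching (2,3)), down to (3,3), left to (3,2), 2× down (reaching (5,2)), right to (5,3), up to (4,3) — 8 moves in all.
Check: all required cells visited; 8 ≤ 8 moves.

(2,1) -> (2,2) -> (2,3) -> (3,3) -> (3,2) -> (4,2) -> (5,2) -> (5,3) -> (4,3)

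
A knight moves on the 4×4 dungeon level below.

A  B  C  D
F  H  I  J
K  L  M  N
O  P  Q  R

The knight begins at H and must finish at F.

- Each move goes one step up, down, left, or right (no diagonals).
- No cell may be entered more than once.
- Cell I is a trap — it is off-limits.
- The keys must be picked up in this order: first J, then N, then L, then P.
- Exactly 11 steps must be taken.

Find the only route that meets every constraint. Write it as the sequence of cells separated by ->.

H -> B -> C -> D -> J -> N -> M -> L -> P -> O -> K -> F

The waypoints must appear in the order J, N, L, P, with no cell reused.
Route from H: up to B, 2× right (reaching D), 2× down (reaching N), 2× left (reaching L), down to P, left to O, 2× up (reaching F) — 11 moves in all.
Check: order respected (J at step 4, N at step 5, L at step 7, P at step 8); 11 moves as required.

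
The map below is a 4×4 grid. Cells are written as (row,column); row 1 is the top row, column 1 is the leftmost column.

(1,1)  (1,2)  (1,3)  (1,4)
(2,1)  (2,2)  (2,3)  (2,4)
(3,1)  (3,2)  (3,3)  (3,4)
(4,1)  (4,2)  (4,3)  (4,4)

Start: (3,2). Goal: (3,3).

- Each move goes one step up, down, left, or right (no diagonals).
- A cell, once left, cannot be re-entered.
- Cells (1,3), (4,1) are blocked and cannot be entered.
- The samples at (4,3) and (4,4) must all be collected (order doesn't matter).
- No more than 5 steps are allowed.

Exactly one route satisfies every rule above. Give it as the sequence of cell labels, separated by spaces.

The budget equals the shortest possible length, so every move has to be on a shortest route through the required cells.
Route from (3,2): down 1 to (4,2), right 2 to (4,4), up 1 to (3,4), left 1 to (3,3) — 5 moves in all.
Check: all required cells visited; 5 ≤ 5 moves.

(3,2) (4,2) (4,3) (4,4) (3,4) (3,3)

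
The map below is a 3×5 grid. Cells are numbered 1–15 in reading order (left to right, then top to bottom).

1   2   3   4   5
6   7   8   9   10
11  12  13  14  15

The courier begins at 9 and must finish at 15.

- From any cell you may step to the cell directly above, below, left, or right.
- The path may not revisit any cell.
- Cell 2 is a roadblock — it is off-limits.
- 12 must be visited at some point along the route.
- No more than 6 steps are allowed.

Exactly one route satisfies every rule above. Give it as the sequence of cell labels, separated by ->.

9 -> 8 -> 7 -> 12 -> 13 -> 14 -> 15

Any route must reach 12 and still end at 15 within 6 moves, so the order of the required stops is forced.
Route from 9: 2× left (reaching 7), down to 12, 3× right (reaching 15) — 6 moves in all.
Check: all required cells visited; 6 ≤ 6 moves.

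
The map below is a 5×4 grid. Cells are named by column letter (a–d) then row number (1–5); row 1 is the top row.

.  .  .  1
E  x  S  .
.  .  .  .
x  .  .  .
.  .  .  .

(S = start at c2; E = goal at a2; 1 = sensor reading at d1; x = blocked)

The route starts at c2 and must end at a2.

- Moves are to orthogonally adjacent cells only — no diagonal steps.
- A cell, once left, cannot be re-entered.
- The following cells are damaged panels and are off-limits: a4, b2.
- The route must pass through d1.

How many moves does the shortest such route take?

Any route passes through d1 somewhere between c2 and a2. Summing Manhattan distances along the two legs (c2 → d1 → a2) gives a lower bound of 2 + 4 = 6 moves.
A route of 6 moves achieves this: c2 → d2 → d1 → c1 → b1 → a1 → a2.
Since 6 matches the lower bound, it is optimal.

6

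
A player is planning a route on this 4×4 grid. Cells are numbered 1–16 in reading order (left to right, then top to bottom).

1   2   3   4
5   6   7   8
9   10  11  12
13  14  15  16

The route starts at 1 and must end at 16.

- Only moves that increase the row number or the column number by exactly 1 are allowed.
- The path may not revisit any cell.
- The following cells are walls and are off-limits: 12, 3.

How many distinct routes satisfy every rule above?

9

A right/down-only route from 1 to 16 makes exactly 3 down-moves and 3 right-moves in some order.
With no other constraints that would be C(6,3) = 20 routes.
Subtract routes through each blocked cell (inclusion–exclusion for overlaps): − through 3: 4 − through 12: 10 + through 3&12: 3 → 9.
That gives 9 routes.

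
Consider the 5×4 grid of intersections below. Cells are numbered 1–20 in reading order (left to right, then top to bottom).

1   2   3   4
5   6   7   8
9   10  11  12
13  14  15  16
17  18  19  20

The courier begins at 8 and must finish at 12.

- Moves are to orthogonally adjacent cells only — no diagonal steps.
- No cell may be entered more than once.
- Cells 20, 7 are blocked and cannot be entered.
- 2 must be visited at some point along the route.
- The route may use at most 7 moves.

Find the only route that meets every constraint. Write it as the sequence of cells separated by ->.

8 -> 4 -> 3 -> 2 -> 6 -> 10 -> 11 -> 12

The budget equals the shortest possible length, so every move has to be on a shortest route through the required cells.
Route from 8: up to 4, 2× left (reaching 2), 2× down (reaching 10), 2× right (reaching 12) — 7 moves in all.
Check: all required cells visited; 7 ≤ 7 moves.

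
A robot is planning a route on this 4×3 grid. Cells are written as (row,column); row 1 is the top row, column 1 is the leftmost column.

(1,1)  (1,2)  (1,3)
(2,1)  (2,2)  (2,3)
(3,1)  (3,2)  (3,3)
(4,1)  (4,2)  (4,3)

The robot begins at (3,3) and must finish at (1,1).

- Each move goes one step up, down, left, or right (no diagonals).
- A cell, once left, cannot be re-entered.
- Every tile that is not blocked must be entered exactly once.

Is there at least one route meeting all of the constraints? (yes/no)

Colour the cells like a checkerboard: each orthogonal step flips colour, so a Hamiltonian route alternates colours. Here there are 6 cells of one colour and 6 of the other, with start on the same colour as the goal — the counts and endpoints can't be arranged into an alternating sequence of length 12, so no Hamiltonian route exists.

no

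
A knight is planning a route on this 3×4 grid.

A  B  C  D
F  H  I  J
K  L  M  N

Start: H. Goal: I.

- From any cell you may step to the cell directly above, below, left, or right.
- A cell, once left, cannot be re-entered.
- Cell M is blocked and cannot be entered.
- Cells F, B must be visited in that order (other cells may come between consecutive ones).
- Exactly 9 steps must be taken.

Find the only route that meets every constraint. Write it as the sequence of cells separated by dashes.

H - L - K - F - A - B - C - D - J - I

The waypoints must appear in the order F, B, with no cell reused.
Route from H: down 1 to L, left 1 to K, up 2 to A, right 3 to D, down 1 to J, left 1 to I — 9 moves in all.
Check: order respected (F at step 3, B at step 5); 9 moves as required.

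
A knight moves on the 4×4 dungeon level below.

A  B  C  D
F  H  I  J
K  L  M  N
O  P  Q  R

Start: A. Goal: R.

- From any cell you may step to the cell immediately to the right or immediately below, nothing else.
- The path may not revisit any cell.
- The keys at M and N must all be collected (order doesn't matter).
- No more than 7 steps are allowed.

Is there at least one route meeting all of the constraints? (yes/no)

One route that works: A → F → K → L → M → N → R.

yes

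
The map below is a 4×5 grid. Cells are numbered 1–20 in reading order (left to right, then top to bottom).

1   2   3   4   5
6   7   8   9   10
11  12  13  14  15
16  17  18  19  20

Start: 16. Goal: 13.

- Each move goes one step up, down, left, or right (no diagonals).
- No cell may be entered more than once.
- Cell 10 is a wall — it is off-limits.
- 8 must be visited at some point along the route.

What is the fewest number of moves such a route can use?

Any route passes through 8 somewhere between 16 and 13. Summing Manhattan distances along the two legs (16 → 8 → 13) gives a lower bound of 4 + 1 = 5 moves.
A route of 5 moves achieves this: 16 → 11 → 6 → 7 → 8 → 13.
Since 5 matches the lower bound, it is optimal.

5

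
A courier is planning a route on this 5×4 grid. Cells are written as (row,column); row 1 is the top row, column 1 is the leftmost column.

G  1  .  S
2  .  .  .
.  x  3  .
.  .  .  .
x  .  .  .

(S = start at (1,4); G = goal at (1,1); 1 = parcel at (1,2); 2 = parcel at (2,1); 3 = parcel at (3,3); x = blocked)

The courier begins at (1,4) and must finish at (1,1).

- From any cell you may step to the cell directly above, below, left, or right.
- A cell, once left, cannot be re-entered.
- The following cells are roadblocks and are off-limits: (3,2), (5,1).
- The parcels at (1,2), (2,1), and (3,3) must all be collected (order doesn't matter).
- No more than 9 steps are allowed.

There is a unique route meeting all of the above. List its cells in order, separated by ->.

Any route must reach (1,2), (2,1), and (3,3) and still end at (1,1) within 9 moves, so the order of the required stops is forced.
Route from (1,4): 2× down (reaching (3,4)), left to (3,3), 2× up (reaching (1,3)), left to (1,2), down to (2,2), left to (2,1), up to (1,1) — 9 moves in all.
Check: all required cells visited; 9 ≤ 9 moves.

(1,4) -> (2,4) -> (3,4) -> (3,3) -> (2,3) -> (1,3) -> (1,2) -> (2,2) -> (2,1) -> (1,1)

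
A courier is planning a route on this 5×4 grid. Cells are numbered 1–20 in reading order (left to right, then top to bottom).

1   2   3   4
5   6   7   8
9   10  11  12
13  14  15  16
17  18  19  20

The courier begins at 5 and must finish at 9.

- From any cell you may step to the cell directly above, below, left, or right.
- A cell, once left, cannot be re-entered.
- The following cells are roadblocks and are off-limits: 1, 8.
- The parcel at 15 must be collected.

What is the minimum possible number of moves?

7

Any route passes through 15 somewhere between 5 and 9. Summing Manhattan distances along the two legs (5 → 15 → 9) gives a lower bound of 4 + 3 = 7 moves.
A route of 7 moves achieves this: 5 → 6 → 10 → 11 → 15 → 14 → 13 → 9.
Since 7 matches the lower bound, it is optimal.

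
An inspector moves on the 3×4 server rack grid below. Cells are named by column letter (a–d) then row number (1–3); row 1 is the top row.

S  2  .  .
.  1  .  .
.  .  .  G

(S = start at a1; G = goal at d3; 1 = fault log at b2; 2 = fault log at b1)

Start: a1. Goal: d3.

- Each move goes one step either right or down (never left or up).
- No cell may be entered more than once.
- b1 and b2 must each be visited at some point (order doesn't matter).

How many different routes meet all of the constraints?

3

A right/down-only route from a1 to d3 makes exactly 2 down-moves and 3 right-moves in some order.
With no other constraints that would be C(5,2) = 10 routes.
A monotone route can only reach the required cells in the order b1, b2, so split there and multiply the segment counts: a1→b1: 1; b1→b2: 1; b2→d3: 3; product = 3.
That gives 3 routes.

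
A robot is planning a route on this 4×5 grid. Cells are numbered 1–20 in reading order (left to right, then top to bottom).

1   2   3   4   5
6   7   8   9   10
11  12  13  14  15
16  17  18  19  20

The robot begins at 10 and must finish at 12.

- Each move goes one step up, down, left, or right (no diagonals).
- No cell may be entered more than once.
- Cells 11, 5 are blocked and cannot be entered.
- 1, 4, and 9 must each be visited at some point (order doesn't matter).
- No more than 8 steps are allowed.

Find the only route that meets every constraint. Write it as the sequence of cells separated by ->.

Any route must reach 1, 4, and 9 and still end at 12 within 8 moves, so the order of the required stops is forced.
Route from 10: left 1 to 9, up 1 to 4, left 3 to 1, down 1 to 6, right 1 to 7, down 1 to 12 — 8 moves in all.
Check: all required cells visited; 8 ≤ 8 moves.

10 -> 9 -> 4 -> 3 -> 2 -> 1 -> 6 -> 7 -> 12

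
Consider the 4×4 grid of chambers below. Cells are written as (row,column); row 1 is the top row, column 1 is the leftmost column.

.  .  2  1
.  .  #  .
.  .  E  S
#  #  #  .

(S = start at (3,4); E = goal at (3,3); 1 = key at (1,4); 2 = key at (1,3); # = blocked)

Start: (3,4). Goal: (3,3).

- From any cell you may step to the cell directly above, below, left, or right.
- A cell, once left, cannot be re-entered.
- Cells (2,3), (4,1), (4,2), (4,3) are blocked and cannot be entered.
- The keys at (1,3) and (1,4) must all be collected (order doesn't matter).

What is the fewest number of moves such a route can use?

Any route passes through (1,3) and (1,4) in some order between (3,4) and (3,3). Summing Manhattan distances along each leg and taking the cheapest ordering ((3,4) → (1,4) → (1,3) → (3,3)) gives a lower bound of 2 + 1 + 2 = 5 moves.
That bound ignores the blocked cells. Measuring each leg by the fewest moves that actually steer around them ((3,4)→(1,4): 2; (1,4)→(1,3): 1; (1,3)→(3,3): 4) raises the lower bound to 7.
A route of 7 moves exists: (3,4) → (2,4) → (1,4) → (1,3) → (1,2) → (2,2) → (3,2) → (3,3).
Since 7 matches that lower bound, it is optimal.

7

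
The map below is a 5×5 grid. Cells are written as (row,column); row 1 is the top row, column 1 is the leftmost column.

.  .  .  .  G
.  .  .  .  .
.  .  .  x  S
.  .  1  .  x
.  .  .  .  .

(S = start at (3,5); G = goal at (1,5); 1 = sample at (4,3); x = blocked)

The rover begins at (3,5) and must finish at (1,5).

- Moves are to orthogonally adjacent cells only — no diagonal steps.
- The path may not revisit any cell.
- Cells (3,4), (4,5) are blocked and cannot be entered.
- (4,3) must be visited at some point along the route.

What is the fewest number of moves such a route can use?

Any route passes through (4,3) somewhere between (3,5) and (1,5). Summing Manhattan distances along the two legs ((3,5) → (4,3) → (1,5)) gives a lower bound of 3 + 5 = 8 moves.
That bound ignores the blocked cells. Measuring each leg by the fewest moves that actually steer around them ((3,5)→(4,3): 5; (4,3)→(1,5): 5) raises the lower bound to 10.
The shortest route satisfying every rule uses 12 moves: (3,5) → (2,5) → (2,4) → (2,3) → (3,3) → (4,3) → (4,2) → (3,2) → (2,2) → (1,2) → (1,3) → (1,4) → (1,5).
The no-revisit rule (legs can't share cells) pushes the minimum above the 10-move bound; an exhaustive check rules out every length from 10 to 11, leaving 12 as the minimum.

12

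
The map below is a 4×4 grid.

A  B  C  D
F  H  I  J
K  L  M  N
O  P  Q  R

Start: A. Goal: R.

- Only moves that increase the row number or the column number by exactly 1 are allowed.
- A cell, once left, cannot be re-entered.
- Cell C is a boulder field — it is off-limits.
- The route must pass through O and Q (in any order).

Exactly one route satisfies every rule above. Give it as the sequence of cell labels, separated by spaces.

A F K O P Q R

Moves only go right or down, so the column and row indices never decrease.
Route from A: 3× down (reaching O), 3× right (reaching R) — 6 moves in all.
Check: all required cells visited.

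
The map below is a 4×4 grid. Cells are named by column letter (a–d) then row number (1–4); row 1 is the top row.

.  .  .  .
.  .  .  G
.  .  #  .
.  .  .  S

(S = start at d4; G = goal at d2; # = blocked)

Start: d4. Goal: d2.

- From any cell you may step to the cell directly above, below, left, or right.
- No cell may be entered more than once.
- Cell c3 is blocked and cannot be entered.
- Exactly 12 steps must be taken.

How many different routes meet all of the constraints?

Need simple routes of exactly 12 moves from d4 to d2 (Manhattan distance 2, so 5 moves are spent on a detour and 5 undoing it).
Enumerating: d4 c4 b4 b3 a3 a2 a1 b1 b2 c2 c1 d1 d2 | d4 c4 b4 a4 a3 a2 a1 b1 b2 c2 c1 d1 d2 | d4 c4 b4 a4 a3 b3 b2 a2 a1 b1 c1 c2 d2 | d4 c4 b4 a4 a3 b3 b2 a2 a1 b1 c1 d1 d2.
That gives 4 routes.

4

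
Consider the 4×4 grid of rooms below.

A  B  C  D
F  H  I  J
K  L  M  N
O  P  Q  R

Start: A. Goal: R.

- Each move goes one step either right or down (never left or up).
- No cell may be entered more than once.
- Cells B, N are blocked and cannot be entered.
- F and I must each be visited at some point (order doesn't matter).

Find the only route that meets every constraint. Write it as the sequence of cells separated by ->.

Moves only go right or down, so the column and row indices never decrease.
Route from A: down 1 to F, right 2 to I, down 2 to Q, right 1 to R — 6 moves in all.
Check: all required cells visited.

A -> F -> H -> I -> M -> Q -> R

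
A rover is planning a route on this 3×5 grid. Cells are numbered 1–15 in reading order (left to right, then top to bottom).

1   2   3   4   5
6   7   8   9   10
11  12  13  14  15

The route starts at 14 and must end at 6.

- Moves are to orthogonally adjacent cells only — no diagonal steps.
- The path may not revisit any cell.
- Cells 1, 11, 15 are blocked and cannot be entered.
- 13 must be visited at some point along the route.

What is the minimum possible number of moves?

Any route passes through 13 somewhere between 14 and 6. Summing Manhattan distances along the two legs (14 → 13 → 6) gives a lower bound of 1 + 3 = 4 moves.
A route of 4 moves achieves this: 14 → 13 → 8 → 7 → 6.
Since 4 matches the lower bound, it is optimal.

4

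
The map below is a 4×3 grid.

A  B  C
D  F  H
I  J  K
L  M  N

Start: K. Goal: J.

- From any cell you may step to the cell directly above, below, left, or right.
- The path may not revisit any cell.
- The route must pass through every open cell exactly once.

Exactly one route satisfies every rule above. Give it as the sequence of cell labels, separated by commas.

K, N, M, L, I, D, A, B, C, H, F, J

Need to visit all 12 open cells exactly once, starting at K and ending at J.
Cell L has only two open neighbours (I and M), so the path must pass straight through it: one of those is the cell it's entered from and the other is where it exits.
Route from K: down 1 to N, left 2 to L, up 3 to A, right 2 to C, down 1 to H, left 1 to F, down 1 to J — 11 moves in all.
Check: all 12 open cells covered.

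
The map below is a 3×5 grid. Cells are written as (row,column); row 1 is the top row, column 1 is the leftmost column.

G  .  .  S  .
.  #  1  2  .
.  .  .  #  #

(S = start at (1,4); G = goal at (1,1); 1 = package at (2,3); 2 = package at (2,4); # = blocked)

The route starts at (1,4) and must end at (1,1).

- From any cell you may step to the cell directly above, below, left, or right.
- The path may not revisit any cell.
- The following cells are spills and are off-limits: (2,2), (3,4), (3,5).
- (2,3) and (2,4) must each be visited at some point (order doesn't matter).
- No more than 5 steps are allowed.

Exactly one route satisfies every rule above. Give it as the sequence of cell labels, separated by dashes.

(1,4) - (2,4) - (2,3) - (1,3) - (1,2) - (1,1)

The 5-move cap with required stops at (2,3), (2,4) leaves no slack for detours.
Route from (1,4): down to (2,4), left to (2,3), up to (1,3), 2× left (reaching (1,1)) — 5 moves in all.
Check: all required cells visited; 5 ≤ 5 moves.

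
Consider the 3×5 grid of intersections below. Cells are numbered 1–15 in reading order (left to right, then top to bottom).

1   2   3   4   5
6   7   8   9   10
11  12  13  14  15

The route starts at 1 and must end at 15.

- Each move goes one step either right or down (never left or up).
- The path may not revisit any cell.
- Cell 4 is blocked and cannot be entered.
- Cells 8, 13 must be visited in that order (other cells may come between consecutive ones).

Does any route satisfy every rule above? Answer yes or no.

yes

One route that works: 1 → 6 → 7 → 8 → 13 → 14 → 15.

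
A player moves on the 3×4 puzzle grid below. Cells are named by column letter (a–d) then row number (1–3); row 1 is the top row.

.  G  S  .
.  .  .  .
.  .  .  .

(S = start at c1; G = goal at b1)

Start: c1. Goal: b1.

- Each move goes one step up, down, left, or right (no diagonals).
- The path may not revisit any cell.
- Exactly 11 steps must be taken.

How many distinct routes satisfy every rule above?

Need simple routes of exactly 11 moves from c1 to b1 (Manhattan distance 1, so 5 moves are spent on a detour and 5 undoing it).
Enumerating: c1 d1 d2 d3 c3 c2 b2 b3 a3 a2 a1 b1.
That gives 1 route.

1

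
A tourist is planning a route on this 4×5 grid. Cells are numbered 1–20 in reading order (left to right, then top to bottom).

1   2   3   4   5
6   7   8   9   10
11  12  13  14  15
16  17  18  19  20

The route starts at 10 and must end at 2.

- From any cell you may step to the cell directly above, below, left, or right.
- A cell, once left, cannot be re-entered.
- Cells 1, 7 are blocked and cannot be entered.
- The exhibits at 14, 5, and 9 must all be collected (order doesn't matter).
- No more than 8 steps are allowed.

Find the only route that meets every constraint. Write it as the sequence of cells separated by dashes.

10 - 5 - 4 - 9 - 14 - 13 - 8 - 3 - 2

The budget equals the shortest possible length, so every move has to be on a shortest route through the required cells.
Route from 10: up 1 to 5, left 1 to 4, down 2 to 14, left 1 to 13, up 2 to 3, left 1 to 2 — 8 moves in all.
Check: all required cells visited; 8 ≤ 8 moves.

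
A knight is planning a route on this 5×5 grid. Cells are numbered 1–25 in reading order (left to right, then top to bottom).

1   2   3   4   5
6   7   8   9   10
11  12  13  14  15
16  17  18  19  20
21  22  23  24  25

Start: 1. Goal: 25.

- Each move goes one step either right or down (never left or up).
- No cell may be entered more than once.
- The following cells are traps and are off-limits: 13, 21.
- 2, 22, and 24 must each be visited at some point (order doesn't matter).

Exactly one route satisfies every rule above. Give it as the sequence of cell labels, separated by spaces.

Moves only go right or down, so the column and row indices never decrease.
Route from 1: right to 2, 4× down (reaching 22), 3× right (reaching 25) — 8 moves in all.
Check: all required cells visited.

1 2 7 12 17 22 23 24 25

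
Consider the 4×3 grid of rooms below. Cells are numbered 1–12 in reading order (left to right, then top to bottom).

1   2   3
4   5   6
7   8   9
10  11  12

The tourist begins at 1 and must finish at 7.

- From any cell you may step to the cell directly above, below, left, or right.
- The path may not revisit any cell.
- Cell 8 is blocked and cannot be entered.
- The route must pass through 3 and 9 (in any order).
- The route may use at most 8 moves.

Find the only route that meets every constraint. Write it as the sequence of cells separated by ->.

The 8-move cap with required stops at 3, 9 leaves no slack for detours.
Route from 1: 2× right (reaching 3), 3× down (reaching 12), 2× left (reaching 10), up to 7 — 8 moves in all.
Check: all required cells visited; 8 ≤ 8 moves.

1 -> 2 -> 3 -> 6 -> 9 -> 12 -> 11 -> 10 -> 7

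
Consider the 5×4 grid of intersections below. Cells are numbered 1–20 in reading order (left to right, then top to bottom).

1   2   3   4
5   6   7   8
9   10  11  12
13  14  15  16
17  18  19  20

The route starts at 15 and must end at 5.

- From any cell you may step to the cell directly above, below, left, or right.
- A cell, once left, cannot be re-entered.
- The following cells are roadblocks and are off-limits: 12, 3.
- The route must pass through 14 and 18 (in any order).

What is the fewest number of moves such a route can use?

6

Any route passes through 14 and 18 in some order between 15 and 5. Summing Manhattan distances along each leg and taking the cheapest ordering (15 → 14 → 18 → 5) gives a lower bound of 1 + 1 + 4 = 6 moves.
A route of 6 moves achieves this: 15 → 19 → 18 → 14 → 10 → 6 → 5.
Since 6 matches the lower bound, it is optimal.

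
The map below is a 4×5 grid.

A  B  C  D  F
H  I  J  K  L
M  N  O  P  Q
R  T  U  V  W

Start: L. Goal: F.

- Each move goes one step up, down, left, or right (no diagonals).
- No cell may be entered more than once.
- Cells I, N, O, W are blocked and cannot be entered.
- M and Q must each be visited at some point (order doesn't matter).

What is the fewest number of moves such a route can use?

13

Any route passes through M and Q in some order between L and F. Summing Manhattan distances along each leg and taking the cheapest ordering (L → M → Q → F) gives a lower bound of 5 + 4 + 2 = 11 moves.
That bound ignores the blocked cells. Measuring each leg by the fewest moves that actually steer around them (L→Q: 1; Q→M: 6; M→F: 6) raises the lower bound to 13.
A route of 13 moves exists: L → Q → P → V → U → T → R → M → H → A → B → C → D → F.
Since 13 matches that lower bound, it is optimal.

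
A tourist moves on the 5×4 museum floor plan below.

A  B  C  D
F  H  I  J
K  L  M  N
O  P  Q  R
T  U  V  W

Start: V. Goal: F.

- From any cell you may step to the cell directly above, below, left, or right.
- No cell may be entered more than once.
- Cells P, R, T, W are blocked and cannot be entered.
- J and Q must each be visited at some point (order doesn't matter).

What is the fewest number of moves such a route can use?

Any route passes through J and Q in some order between V and F. Summing Manhattan distances along each leg and taking the cheapest ordering (V → Q → J → F) gives a lower bound of 1 + 3 + 3 = 7 moves.
A route of 7 moves achieves this: V → Q → M → N → J → I → H → F.
Since 7 matches the lower bound, it is optimal.

7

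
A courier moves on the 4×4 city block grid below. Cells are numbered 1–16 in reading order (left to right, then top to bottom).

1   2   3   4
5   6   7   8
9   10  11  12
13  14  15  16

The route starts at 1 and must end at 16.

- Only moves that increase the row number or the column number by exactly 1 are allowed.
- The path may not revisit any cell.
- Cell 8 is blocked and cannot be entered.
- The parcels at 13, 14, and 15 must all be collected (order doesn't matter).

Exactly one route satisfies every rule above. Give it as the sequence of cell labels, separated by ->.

Moves only go right or down, so the column and row indices never decrease.
Route from 1: 3× down (reaching 13), 3× right (reaching 16) — 6 moves in all.
Check: all required cells visited.

1 -> 5 -> 9 -> 13 -> 14 -> 15 -> 16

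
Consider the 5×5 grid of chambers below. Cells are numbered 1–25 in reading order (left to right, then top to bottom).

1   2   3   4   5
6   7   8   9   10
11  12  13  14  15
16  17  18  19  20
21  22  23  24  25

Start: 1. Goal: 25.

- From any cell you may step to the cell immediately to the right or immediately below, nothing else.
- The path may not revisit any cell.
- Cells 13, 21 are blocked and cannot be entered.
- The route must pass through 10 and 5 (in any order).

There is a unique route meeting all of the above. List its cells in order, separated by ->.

Moves only go right or down, so the column and row indices never decrease.
Route from 1: right 4 to 5, down 4 to 25 — 8 moves in all.
Check: all required cells visited.

1 -> 2 -> 3 -> 4 -> 5 -> 10 -> 15 -> 20 -> 25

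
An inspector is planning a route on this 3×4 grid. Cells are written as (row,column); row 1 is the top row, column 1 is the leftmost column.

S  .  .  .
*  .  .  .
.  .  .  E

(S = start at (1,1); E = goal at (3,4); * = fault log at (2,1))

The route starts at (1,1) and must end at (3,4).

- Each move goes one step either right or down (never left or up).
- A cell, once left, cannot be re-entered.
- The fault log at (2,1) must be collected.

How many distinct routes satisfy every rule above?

4

A right/down-only route from (1,1) to (3,4) makes exactly 2 down-moves and 3 right-moves in some order.
With no other constraints that would be C(5,2) = 10 routes.
Split at (2,1) and multiply the segment counts: (1,1)→(2,1): 1; (2,1)→(3,4): 4; product = 4.
That gives 4 routes.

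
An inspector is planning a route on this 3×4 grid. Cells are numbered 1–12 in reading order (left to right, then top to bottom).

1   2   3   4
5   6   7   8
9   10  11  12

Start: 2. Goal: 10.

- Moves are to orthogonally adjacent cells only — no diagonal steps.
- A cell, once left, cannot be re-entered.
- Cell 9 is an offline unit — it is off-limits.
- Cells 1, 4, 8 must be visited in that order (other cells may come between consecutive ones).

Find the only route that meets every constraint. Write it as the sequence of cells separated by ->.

2 -> 1 -> 5 -> 6 -> 7 -> 3 -> 4 -> 8 -> 12 -> 11 -> 10

The waypoints must appear in the order 1, 4, 8, with no cell reused.
Route from 2: left 1 to 1, down 1 to 5, right 2 to 7, up 1 to 3, right 1 to 4, down 2 to 12, left 2 to 10 — 10 moves in all.
Check: order respected (1 at step 1, 4 at step 6, 8 at step 7).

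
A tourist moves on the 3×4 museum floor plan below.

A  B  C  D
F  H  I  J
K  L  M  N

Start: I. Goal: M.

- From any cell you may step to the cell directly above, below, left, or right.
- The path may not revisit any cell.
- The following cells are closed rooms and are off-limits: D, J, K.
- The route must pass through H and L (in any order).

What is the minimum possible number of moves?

3

Any route passes through H and L in some order between I and M. Summing Manhattan distances along each leg and taking the cheapest ordering (I → H → L → M) gives a lower bound of 1 + 1 + 1 = 3 moves.
A route of 3 moves achieves this: I → H → L → M.
Since 3 matches the lower bound, it is optimal.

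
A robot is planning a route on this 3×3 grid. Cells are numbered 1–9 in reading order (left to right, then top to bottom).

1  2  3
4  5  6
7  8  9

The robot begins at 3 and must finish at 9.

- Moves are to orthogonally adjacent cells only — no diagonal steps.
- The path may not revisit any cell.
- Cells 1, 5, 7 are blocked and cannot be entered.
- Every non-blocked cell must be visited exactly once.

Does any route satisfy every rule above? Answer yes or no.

no

Cell 2 has only one open neighbour but is neither the start nor the goal, so a Hamiltonian route would have to both enter and leave it through the same neighbour — impossible without revisiting.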